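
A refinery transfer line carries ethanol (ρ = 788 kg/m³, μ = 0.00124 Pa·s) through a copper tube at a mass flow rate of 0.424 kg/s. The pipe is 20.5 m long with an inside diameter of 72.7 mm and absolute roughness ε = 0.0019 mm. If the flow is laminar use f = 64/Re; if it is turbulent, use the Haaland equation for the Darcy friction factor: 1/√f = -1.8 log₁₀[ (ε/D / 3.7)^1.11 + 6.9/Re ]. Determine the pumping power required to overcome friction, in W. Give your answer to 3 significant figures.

A = πD²/4 = π(0.0727)²/4 = 0.004151 m²; mean velocity V = ṁ/(ρA) = 0.424/(788 · 0.004151) = 0.1296 m/s.
Reynolds number Re = ρVD/μ = 788 · 0.1296 · 0.0727 / 0.00124 = 5989.
Re > 4000 → turbulent. Relative roughness ε/D = 1.9e-06/0.0727 = 2.61e-05. Haaland: 1/√f = -1.8 log₁₀[(2.61e-05/3.7)^1.11 + 6.9/5989] = -1.8 log₁₀[1.92e-06 + 0.00115] = 5.288, so f = 0.03576.
Darcy-Weisbach: ΔP = f(L/D)(ρV²/2) = 0.03576·(20.5/0.0727)·(788·0.1296²/2) = 0.03576·282·6.62 = 66.76 Pa.
Q = ṁ/ρ = 0.424/788 = 0.0005381 m³/s.
Pumping power P = QΔP = 0.0005381·66.76 = 0.03592 W = 0.0359 W.

P ≈ 0.0359 W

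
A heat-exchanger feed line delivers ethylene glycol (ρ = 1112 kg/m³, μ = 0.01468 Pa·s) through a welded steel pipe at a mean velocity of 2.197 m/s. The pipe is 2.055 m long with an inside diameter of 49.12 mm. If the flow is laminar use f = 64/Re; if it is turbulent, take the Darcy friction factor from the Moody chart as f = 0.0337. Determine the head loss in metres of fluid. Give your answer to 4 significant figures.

h_f ≈ 0.3469 m

Reynolds number Re = ρVD/μ = 1112 · 2.197 · 0.04912 / 0.0147 = 8175.
Re > 4000 → turbulent; use the Moody-chart value f = 0.0337.
Darcy-Weisbach: ΔP = f(L/D)(ρV²/2) = 0.0337·(2.055/0.04912)·(1112·2.197²/2) = 0.0337·41.84·2684 = 3784 Pa.
Head loss h_f = ΔP/(ρg) = 3784/(1112·9.81) = 0.3469 m.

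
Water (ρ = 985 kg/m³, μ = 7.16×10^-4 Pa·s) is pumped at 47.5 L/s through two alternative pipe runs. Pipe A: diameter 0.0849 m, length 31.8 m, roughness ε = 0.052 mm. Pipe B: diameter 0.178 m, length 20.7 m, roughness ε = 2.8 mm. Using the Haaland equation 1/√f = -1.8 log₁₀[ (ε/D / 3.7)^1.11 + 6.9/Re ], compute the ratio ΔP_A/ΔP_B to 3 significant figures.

Pipe A: V = Q/A = 0.0475/0.005661 = 8.391 m/s; Re = 9.8e+05; ε/D = 0.000612; Haaland → f = 0.01791; ΔP_A = f(L/D)(ρV²/2) = 2.326e+05 Pa.
Pipe B: V = Q/A = 0.0475/0.02488 = 1.909 m/s; Re = 4.674e+05; ε/D = 0.0157; Haaland → f = 0.04464; ΔP_B = f(L/D)(ρV²/2) = 9315 Pa.
ΔP_A/ΔP_B = 2.326e+05/9315 = 25.0.

ΔP_A/ΔP_B ≈ 25.0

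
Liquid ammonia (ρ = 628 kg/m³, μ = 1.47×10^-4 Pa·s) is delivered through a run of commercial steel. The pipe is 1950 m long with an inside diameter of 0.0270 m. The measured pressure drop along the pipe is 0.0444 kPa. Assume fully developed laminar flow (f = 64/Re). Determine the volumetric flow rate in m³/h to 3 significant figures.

For laminar flow, f = 64/Re with Re = ρVD/μ, so Darcy-Weisbach reduces to ΔP = 32μLV/D². Solving for V: V = ΔP·D²/(32μL) = 44.4·(0.027)²/(32·0.000147·1950) = 0.003529 m/s.
Check: Re = ρVD/μ = 628·0.003529·0.027/0.000147 = 407 < 2300, so the laminar assumption holds.
Q = V·A = 0.003529·(π/4·0.027²) = 2.02e-06 m³/s = 0.00727 m³/h.

Q ≈ 0.00727 m³/h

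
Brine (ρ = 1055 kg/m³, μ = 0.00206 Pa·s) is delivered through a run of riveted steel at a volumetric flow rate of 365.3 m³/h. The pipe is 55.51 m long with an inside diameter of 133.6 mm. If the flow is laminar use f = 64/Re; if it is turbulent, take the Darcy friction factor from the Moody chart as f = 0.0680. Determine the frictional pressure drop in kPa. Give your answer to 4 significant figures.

Q = 365.3 m³/h = 365.3/3600 = 0.1015 m³/s.
Cross-sectional area A = πD²/4 = π(0.1336)²/4 = 0.01402 m²; mean velocity V = Q/A = 0.1015/0.01402 = 7.238 m/s.
Reynolds number Re = ρVD/μ = 1055 · 7.238 · 0.1336 / 0.00206 = 4.953e+05.
Re > 4000 → turbulent; use the Moody-chart value f = 0.0680.
Darcy-Weisbach: ΔP = f(L/D)(ρV²/2) = 0.068·(55.51/0.1336)·(1055·7.238²/2) = 0.068·415.5·2.764e+04 = 7.809e+05 Pa.
ΔP = 7.809e+05 Pa = 780.9 kPa.

ΔP ≈ 780.9 kPa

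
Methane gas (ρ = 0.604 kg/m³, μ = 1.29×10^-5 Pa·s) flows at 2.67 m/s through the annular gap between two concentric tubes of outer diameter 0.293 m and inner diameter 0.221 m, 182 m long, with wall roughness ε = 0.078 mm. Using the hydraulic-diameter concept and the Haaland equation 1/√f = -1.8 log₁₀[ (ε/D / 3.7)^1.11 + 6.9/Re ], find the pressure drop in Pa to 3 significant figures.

ΔP ≈ 180 Pa

Hydraulic diameter D_h = 4A/P = D_o - D_i = 0.293 - 0.221 = 0.072 m.
Re = ρVD_h/μ = 0.604·2.67·0.072/1.29e-05 = 9001.
ε/D_h = 7.8e-05/0.072 = 0.00108; Haaland gives 1/√f = -1.8 log₁₀[0.00012+0.000767] = 5.494, so f = 0.03312.
ΔP = f(L/D_h)(ρV²/2) = 0.03312·182/0.072·2.153 = 180.3 Pa.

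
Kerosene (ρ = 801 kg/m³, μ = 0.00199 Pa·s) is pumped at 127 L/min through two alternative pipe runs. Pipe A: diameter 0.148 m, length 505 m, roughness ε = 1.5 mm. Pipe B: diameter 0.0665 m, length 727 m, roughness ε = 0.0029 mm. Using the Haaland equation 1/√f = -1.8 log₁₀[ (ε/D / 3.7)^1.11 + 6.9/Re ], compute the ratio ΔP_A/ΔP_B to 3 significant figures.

ΔP_A/ΔP_B ≈ 0.0210

Pipe A: V = Q/A = 0.002117/0.0172 = 0.123 m/s; Re = 7330; ε/D = 0.0101; Haaland → f = 0.0448; ΔP_A = f(L/D)(ρV²/2) = 926.8 Pa.
Pipe B: V = Q/A = 0.002117/0.003473 = 0.6094 m/s; Re = 1.631e+04; ε/D = 4.36e-05; Haaland → f = 0.02717; ΔP_B = f(L/D)(ρV²/2) = 4.419e+04 Pa.
ΔP_A/ΔP_B = 926.8/4.419e+04 = 0.0210.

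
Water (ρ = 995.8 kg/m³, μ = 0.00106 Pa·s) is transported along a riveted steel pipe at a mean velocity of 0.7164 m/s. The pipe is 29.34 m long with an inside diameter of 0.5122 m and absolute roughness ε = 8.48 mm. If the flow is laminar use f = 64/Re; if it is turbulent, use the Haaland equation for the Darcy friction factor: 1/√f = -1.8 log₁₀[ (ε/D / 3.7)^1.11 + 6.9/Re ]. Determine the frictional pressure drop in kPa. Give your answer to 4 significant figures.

ΔP ≈ 0.6662 kPa

Reynolds number Re = ρVD/μ = 995.8 · 0.7164 · 0.5122 / 0.00106 = 3.447e+05.
Re > 4000 → turbulent. Relative roughness ε/D = 0.00848/0.5122 = 0.0166. Haaland: 1/√f = -1.8 log₁₀[(0.0166/3.7)^1.11 + 6.9/3.447e+05] = -1.8 log₁₀[0.00247 + 2e-05] = 4.687, so f = 0.04551.
Darcy-Weisbach: ΔP = f(L/D)(ρV²/2) = 0.04551·(29.34/0.5122)·(995.8·0.7164²/2) = 0.04551·57.28·255.5 = 666.2 Pa.
ΔP = 666.2 Pa = 0.6662 kPa.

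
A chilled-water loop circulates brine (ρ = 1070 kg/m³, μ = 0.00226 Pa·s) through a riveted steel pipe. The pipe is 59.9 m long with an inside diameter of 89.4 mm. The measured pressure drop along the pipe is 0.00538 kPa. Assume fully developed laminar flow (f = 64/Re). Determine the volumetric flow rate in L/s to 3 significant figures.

For laminar flow, f = 64/Re with Re = ρVD/μ, so Darcy-Weisbach reduces to ΔP = 32μLV/D². Solving for V: V = ΔP·D²/(32μL) = 5.38·(0.0894)²/(32·0.00226·59.9) = 0.009926 m/s.
Check: Re = ρVD/μ = 1070·0.009926·0.0894/0.00226 = 420.1 < 2300, so the laminar assumption holds.
Q = V·A = 0.009926·(π/4·0.0894²) = 6.231e-05 m³/s = 0.0623 L/s.

Q ≈ 0.0623 L/s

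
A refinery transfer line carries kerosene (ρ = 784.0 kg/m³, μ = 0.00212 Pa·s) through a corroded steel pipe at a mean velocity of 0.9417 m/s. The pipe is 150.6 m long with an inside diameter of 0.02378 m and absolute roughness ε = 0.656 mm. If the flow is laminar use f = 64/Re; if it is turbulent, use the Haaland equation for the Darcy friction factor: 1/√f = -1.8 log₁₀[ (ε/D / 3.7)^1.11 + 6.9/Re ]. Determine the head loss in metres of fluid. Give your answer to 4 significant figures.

Reynolds number Re = ρVD/μ = 784 · 0.9417 · 0.02378 / 0.00212 = 8281.
Re > 4000 → turbulent. Relative roughness ε/D = 0.000656/0.02378 = 0.0276. Haaland: 1/√f = -1.8 log₁₀[(0.0276/3.7)^1.11 + 6.9/8281] = -1.8 log₁₀[0.00435 + 0.000833] = 4.114, so f = 0.05909.
Darcy-Weisbach: ΔP = f(L/D)(ρV²/2) = 0.05909·(150.6/0.02378)·(784·0.9417²/2) = 0.05909·6333·347.6 = 1.301e+05 Pa.
Head loss h_f = ΔP/(ρg) = 1.301e+05/(784·9.81) = 16.91 m.

h_f ≈ 16.91 m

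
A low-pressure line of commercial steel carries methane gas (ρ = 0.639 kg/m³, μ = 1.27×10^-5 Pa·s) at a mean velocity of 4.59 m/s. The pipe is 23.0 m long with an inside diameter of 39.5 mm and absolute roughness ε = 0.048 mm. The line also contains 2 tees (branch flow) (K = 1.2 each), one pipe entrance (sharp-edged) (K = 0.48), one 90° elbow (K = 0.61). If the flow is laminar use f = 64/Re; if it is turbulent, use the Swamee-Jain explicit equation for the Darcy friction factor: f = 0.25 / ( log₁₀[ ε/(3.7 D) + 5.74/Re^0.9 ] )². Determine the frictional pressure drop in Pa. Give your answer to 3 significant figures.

ΔP ≈ 156 Pa

Reynolds number Re = ρVD/μ = 0.639 · 4.59 · 0.0395 / 1.27e-05 = 9122.
Re > 4000 → turbulent. Relative roughness ε/D = 4.8e-05/0.0395 = 0.00122. Swamee-Jain: f = 0.25/(log₁₀[0.00122/3.7 + 5.74/9122^0.9])² = 0.25/(log₁₀[0.000328 + 0.00157])² = 0.25/(-2.723)² = 0.03373.
Total minor-loss coefficient ΣK = 2·1.2 + 1·0.48 + 1·0.61 = 3.49.
ΔP = [f·L/D + ΣK]·(ρV²/2) = [0.03373·23/0.0395 + 3.49]·(0.639·4.59²/2) = [19.64 + 3.49]·6.731 = 155.7 Pa.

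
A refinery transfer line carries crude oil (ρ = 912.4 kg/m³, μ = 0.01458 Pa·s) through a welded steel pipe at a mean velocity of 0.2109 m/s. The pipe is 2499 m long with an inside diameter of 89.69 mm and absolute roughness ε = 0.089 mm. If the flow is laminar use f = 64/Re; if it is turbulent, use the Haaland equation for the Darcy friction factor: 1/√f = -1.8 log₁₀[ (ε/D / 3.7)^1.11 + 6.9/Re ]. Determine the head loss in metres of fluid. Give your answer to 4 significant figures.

h_f ≈ 3.415 m

Reynolds number Re = ρVD/μ = 912.4 · 0.2109 · 0.08969 / 0.0146 = 1184.
Re < 2300 → laminar flow, so f = 64/Re = 64/1184 = 0.05407 (the turbulent correlation is not needed).
Darcy-Weisbach: ΔP = f(L/D)(ρV²/2) = 0.05407·(2499/0.08969)·(912.4·0.2109²/2) = 0.05407·2.786e+04·20.29 = 3.057e+04 Pa.
Head loss h_f = ΔP/(ρg) = 3.057e+04/(912.4·9.81) = 3.415 m.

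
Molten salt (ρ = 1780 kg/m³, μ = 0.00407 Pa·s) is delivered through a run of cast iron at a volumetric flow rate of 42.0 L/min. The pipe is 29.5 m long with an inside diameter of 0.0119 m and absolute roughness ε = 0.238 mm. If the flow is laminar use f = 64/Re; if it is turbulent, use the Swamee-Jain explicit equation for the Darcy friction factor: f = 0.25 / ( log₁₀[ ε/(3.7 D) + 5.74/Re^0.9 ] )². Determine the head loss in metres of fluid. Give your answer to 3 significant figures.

Q = 42.0 L/min = 42.0/60000 = 0.0007 m³/s.
Cross-sectional area A = πD²/4 = π(0.0119)²/4 = 0.0001112 m²; mean velocity V = Q/A = 0.0007/0.0001112 = 6.294 m/s.
Reynolds number Re = ρVD/μ = 1780 · 6.294 · 0.0119 / 0.00407 = 3.276e+04.
Re > 4000 → turbulent. Relative roughness ε/D = 0.000238/0.0119 = 0.02. Swamee-Jain: f = 0.25/(log₁₀[0.02/3.7 + 5.74/3.276e+04^0.9])² = 0.25/(log₁₀[0.00541 + 0.000496])² = 0.25/(-2.229)² = 0.05031.
Darcy-Weisbach: ΔP = f(L/D)(ρV²/2) = 0.05031·(29.5/0.0119)·(1780·6.294²/2) = 0.05031·2479·3.525e+04 = 4.397e+06 Pa.
Head loss h_f = ΔP/(ρg) = 4.397e+06/(1780·9.81) = 252 m.

h_f ≈ 252 m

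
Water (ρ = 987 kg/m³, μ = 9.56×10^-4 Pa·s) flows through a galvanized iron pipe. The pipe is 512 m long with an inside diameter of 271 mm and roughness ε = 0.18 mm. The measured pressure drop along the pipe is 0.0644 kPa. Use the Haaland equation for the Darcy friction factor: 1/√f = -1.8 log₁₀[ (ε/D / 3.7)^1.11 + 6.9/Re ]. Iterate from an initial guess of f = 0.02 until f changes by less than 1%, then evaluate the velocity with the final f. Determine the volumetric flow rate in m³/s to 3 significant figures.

Q ≈ 0.00279 m³/s

Rearranging Darcy-Weisbach: V = √(2·ΔP·D/(f·L·ρ)). With ε/D = 0.00018/0.271 = 0.000664, iterate starting from f = 0.02:
  f = 0.02 → V = √(2·64.4·0.271/(0.02·512·987)) = 0.05877 m/s; Re = ρVD/μ = 1.644e+04; f → 0.02816
  f = 0.02816 → V = 0.04952 m/s; Re = 1.386e+04; f → 0.02929
  f = 0.02929 → V = 0.04856 m/s; Re = 1.359e+04; f → 0.02943
Converged (Δf/f < 1%). With the final f = 0.02943: V = √(2·64.4·0.271/(0.02943·512·987)) = 0.04845 m/s.
Q = V·A = 0.04845·(π/4·0.271²) = 0.002794 m³/s = 0.00279 m³/s.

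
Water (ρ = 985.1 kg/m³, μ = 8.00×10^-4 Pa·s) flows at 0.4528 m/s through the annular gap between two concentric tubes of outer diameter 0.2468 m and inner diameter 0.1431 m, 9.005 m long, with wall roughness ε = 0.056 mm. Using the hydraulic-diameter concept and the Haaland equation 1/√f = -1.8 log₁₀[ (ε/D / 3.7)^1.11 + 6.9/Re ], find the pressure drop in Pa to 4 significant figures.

Hydraulic diameter D_h = 4A/P = D_o - D_i = 0.2468 - 0.1431 = 0.1037 m.
Re = ρVD_h/μ = 985.1·0.4528·0.1037/0.0008 = 5.782e+04.
ε/D_h = 5.6e-05/0.1037 = 0.00054; Haaland gives 1/√f = -1.8 log₁₀[5.52e-05+0.000119] = 6.764, so f = 0.02185.
ΔP = f(L/D_h)(ρV²/2) = 0.02185·9.005/0.1037·101 = 191.6 Pa.

ΔP ≈ 191.6 Pa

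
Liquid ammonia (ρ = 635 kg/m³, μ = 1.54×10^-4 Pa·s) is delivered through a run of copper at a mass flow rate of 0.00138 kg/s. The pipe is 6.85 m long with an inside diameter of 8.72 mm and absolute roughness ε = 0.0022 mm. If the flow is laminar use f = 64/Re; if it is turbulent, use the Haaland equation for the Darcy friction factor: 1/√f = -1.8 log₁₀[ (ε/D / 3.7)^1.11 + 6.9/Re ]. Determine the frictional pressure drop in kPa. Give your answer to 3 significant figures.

A = πD²/4 = π(0.00872)²/4 = 5.972e-05 m²; mean velocity V = ṁ/(ρA) = 0.00138/(635 · 5.972e-05) = 0.03639 m/s.
Reynolds number Re = ρVD/μ = 635 · 0.03639 · 0.00872 / 0.000154 = 1308.
Re < 2300 → laminar flow, so f = 64/Re = 64/1308 = 0.04891 (the turbulent correlation is not needed).
Darcy-Weisbach: ΔP = f(L/D)(ρV²/2) = 0.04891·(6.85/0.00872)·(635·0.03639²/2) = 0.04891·785.6·0.4204 = 16.16 Pa.
ΔP = 16.16 Pa = 0.0162 kPa.

ΔP ≈ 0.0162 kPa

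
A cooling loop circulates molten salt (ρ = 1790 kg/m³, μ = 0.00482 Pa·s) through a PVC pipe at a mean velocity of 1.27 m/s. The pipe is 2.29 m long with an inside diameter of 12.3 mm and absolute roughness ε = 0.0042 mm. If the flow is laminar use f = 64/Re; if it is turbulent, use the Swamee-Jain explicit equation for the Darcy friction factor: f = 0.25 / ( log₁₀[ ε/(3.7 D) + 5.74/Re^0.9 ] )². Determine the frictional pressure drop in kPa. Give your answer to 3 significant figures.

Reynolds number Re = ρVD/μ = 1790 · 1.27 · 0.0123 / 0.00482 = 5801.
Re > 4000 → turbulent. Relative roughness ε/D = 4.2e-06/0.0123 = 0.000341. Swamee-Jain: f = 0.25/(log₁₀[0.000341/3.7 + 5.74/5801^0.9])² = 0.25/(log₁₀[9.23e-05 + 0.00235])² = 0.25/(-2.612)² = 0.03666.
Darcy-Weisbach: ΔP = f(L/D)(ρV²/2) = 0.03666·(2.29/0.0123)·(1790·1.27²/2) = 0.03666·186.2·1444 = 9852 Pa.
ΔP = 9852 Pa = 9.85 kPa.

ΔP ≈ 9.85 kPa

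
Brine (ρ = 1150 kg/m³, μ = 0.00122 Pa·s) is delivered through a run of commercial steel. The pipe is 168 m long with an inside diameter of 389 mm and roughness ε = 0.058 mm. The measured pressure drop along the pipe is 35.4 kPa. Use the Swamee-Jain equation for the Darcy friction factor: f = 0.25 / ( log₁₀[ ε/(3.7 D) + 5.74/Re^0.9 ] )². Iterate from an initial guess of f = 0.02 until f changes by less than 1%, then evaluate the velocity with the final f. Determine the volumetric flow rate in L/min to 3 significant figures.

Q ≈ 22700 L/min

Rearranging Darcy-Weisbach: V = √(2·ΔP·D/(f·L·ρ)). With ε/D = 5.8e-05/0.389 = 0.000149, iterate starting from f = 0.02:
  f = 0.02 → V = √(2·3.54e+04·0.389/(0.02·168·1150)) = 2.67 m/s; Re = ρVD/μ = 9.789e+05; f → 0.0142
  f = 0.0142 → V = 3.169 m/s; Re = 1.162e+06; f → 0.01404
  f = 0.01404 → V = 3.187 m/s; Re = 1.168e+06; f → 0.01403
Converged (Δf/f < 1%). With the final f = 0.01403: V = √(2·3.54e+04·0.389/(0.01403·168·1150)) = 3.187 m/s.
Q = V·A = 3.187·(π/4·0.389²) = 0.3788 m³/s = 22700 L/min.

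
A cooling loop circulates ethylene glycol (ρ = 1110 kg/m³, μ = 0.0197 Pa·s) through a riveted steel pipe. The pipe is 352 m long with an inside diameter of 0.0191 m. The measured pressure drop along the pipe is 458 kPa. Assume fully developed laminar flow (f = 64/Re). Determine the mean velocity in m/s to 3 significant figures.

For laminar flow, f = 64/Re with Re = ρVD/μ, so Darcy-Weisbach reduces to ΔP = 32μLV/D². Solving for V: V = ΔP·D²/(32μL) = 4.58e+05·(0.0191)²/(32·0.0197·352) = 0.753 m/s.
Check: Re = ρVD/μ = 1110·0.753·0.0191/0.0197 = 810.3 < 2300, so the laminar assumption holds.

V ≈ 0.753 m/s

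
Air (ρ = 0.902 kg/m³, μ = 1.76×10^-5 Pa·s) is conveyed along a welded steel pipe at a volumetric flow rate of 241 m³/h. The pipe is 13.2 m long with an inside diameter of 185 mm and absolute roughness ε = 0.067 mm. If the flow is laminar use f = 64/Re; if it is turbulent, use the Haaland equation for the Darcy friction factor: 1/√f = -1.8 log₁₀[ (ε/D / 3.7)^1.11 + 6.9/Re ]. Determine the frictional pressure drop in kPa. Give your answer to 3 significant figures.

ΔP ≈ 0.00507 kPa

Q = 241 m³/h = 241/3600 = 0.06694 m³/s.
Cross-sectional area A = πD²/4 = π(0.185)²/4 = 0.02688 m²; mean velocity V = Q/A = 0.06694/0.02688 = 2.49 m/s.
Reynolds number Re = ρVD/μ = 0.902 · 2.49 · 0.185 / 1.76e-05 = 2.361e+04.
Re > 4000 → turbulent. Relative roughness ε/D = 6.7e-05/0.185 = 0.000362. Haaland: 1/√f = -1.8 log₁₀[(0.000362/3.7)^1.11 + 6.9/2.361e+04] = -1.8 log₁₀[3.55e-05 + 0.000292] = 6.272, so f = 0.02542.
Darcy-Weisbach: ΔP = f(L/D)(ρV²/2) = 0.02542·(13.2/0.185)·(0.902·2.49²/2) = 0.02542·71.35·2.797 = 5.073 Pa.
ΔP = 5.073 Pa = 0.00507 kPa.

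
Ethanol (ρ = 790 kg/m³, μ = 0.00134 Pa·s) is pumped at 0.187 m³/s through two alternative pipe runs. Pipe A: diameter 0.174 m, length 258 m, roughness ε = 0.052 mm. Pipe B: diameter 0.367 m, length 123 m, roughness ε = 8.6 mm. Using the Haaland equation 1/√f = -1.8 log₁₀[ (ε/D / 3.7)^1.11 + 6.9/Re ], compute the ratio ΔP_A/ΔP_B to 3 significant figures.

ΔP_A/ΔP_B ≈ 26.5

Pipe A: V = Q/A = 0.187/0.02378 = 7.864 m/s; Re = 8.067e+05; ε/D = 0.000299; Haaland → f = 0.01573; ΔP_A = f(L/D)(ρV²/2) = 5.698e+05 Pa.
Pipe B: V = Q/A = 0.187/0.1058 = 1.768 m/s; Re = 3.825e+05; ε/D = 0.0234; Haaland → f = 0.05192; ΔP_B = f(L/D)(ρV²/2) = 2.148e+04 Pa.
ΔP_A/ΔP_B = 5.698e+05/2.148e+04 = 26.5.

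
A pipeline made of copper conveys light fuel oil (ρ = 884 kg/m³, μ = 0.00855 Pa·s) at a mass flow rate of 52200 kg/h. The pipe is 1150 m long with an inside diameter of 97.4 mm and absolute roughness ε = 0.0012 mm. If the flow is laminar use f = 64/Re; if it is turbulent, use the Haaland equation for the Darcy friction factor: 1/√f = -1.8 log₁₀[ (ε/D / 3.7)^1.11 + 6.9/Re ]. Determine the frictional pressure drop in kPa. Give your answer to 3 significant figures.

ṁ = 52200 kg/h = 52200/3600 = 14.5 kg/s.
A = πD²/4 = π(0.0974)²/4 = 0.007451 m²; mean velocity V = ṁ/(ρA) = 14.5/(884 · 0.007451) = 2.201 m/s.
Reynolds number Re = ρVD/μ = 884 · 2.201 · 0.0974 / 0.00855 = 2.217e+04.
Re > 4000 → turbulent. Relative roughness ε/D = 1.2e-06/0.0974 = 1.23e-05. Haaland: 1/√f = -1.8 log₁₀[(1.23e-05/3.7)^1.11 + 6.9/2.217e+04] = -1.8 log₁₀[8.32e-07 + 0.000311] = 6.31, so f = 0.02511.
Darcy-Weisbach: ΔP = f(L/D)(ρV²/2) = 0.02511·(1150/0.0974)·(884·2.201²/2) = 0.02511·1.181e+04·2142 = 6.351e+05 Pa.
ΔP = 6.351e+05 Pa = 635 kPa.

ΔP ≈ 635 kPa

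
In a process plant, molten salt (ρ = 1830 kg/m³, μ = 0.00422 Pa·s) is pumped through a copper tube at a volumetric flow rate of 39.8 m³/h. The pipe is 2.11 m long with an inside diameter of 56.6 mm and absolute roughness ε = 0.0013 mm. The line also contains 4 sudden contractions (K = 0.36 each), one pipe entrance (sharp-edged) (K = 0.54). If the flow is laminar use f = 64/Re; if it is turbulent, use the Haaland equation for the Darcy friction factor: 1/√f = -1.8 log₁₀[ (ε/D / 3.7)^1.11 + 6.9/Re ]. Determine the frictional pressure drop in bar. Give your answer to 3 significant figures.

Q = 39.8 m³/h = 39.8/3600 = 0.01106 m³/s.
Cross-sectional area A = πD²/4 = π(0.0566)²/4 = 0.002516 m²; mean velocity V = Q/A = 0.01106/0.002516 = 4.394 m/s.
Reynolds number Re = ρVD/μ = 1830 · 4.394 · 0.0566 / 0.00422 = 1.078e+05.
Re > 4000 → turbulent. Relative roughness ε/D = 1.3e-06/0.0566 = 2.3e-05. Haaland: 1/√f = -1.8 log₁₀[(2.3e-05/3.7)^1.11 + 6.9/1.078e+05] = -1.8 log₁₀[1.66e-06 + 6.4e-05] = 7.529, so f = 0.01764.
Total minor-loss coefficient ΣK = 4·0.36 + 1·0.54 = 1.98.
ΔP = [f·L/D + ΣK]·(ρV²/2) = [0.01764·2.11/0.0566 + 1.98]·(1830·4.394²/2) = [0.6576 + 1.98]·1.767e+04 = 4.66e+04 Pa.
ΔP = 4.66e+04 Pa = 0.466 bar.

ΔP ≈ 0.466 bar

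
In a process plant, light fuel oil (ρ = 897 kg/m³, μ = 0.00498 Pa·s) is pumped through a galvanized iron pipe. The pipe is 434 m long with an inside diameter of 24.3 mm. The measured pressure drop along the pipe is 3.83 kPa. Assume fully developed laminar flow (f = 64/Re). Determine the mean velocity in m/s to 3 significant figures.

V ≈ 0.0327 m/s

For laminar flow, f = 64/Re with Re = ρVD/μ, so Darcy-Weisbach reduces to ΔP = 32μLV/D². Solving for V: V = ΔP·D²/(32μL) = 3830·(0.0243)²/(32·0.00498·434) = 0.0327 m/s.
Check: Re = ρVD/μ = 897·0.0327·0.0243/0.00498 = 143.1 < 2300, so the laminar assumption holds.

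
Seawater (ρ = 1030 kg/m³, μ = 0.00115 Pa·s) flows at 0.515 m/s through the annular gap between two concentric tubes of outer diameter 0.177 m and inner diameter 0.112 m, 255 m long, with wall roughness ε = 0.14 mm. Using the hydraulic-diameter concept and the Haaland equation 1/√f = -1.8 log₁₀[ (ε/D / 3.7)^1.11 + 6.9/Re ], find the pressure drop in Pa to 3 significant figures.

Hydraulic diameter D_h = 4A/P = D_o - D_i = 0.177 - 0.112 = 0.065 m.
Re = ρVD_h/μ = 1030·0.515·0.065/0.00115 = 2.998e+04.
ε/D_h = 0.00014/0.065 = 0.00215; Haaland gives 1/√f = -1.8 log₁₀[0.000257+0.00023] = 5.963, so f = 0.02812.
ΔP = f(L/D_h)(ρV²/2) = 0.02812·255/0.065·136.6 = 1.507e+04 Pa.

ΔP ≈ 15100 Pa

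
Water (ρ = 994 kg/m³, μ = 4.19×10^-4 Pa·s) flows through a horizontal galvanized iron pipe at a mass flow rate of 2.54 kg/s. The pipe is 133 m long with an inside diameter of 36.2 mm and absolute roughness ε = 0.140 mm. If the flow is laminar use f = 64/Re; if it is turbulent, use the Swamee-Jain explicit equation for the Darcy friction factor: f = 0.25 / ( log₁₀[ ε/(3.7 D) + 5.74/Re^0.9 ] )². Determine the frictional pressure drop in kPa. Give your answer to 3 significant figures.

A = πD²/4 = π(0.0362)²/4 = 0.001029 m²; mean velocity V = ṁ/(ρA) = 2.54/(994 · 0.001029) = 2.483 m/s.
Reynolds number Re = ρVD/μ = 994 · 2.483 · 0.0362 / 0.000419 = 2.132e+05.
Re > 4000 → turbulent. Relative roughness ε/D = 0.00014/0.0362 = 0.00387. Swamee-Jain: f = 0.25/(log₁₀[0.00387/3.7 + 5.74/2.132e+05^0.9])² = 0.25/(log₁₀[0.00105 + 9.18e-05])² = 0.25/(-2.944)² = 0.02884.
Darcy-Weisbach: ΔP = f(L/D)(ρV²/2) = 0.02884·(133/0.0362)·(994·2.483²/2) = 0.02884·3674·3064 = 3.246e+05 Pa.
ΔP = 3.246e+05 Pa = 325 kPa.

ΔP ≈ 325 kPa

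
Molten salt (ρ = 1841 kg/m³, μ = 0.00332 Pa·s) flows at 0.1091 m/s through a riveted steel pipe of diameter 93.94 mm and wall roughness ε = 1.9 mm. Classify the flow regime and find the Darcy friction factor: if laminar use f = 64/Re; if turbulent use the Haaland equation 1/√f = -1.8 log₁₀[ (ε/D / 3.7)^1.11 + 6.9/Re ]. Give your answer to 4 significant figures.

Re = ρVD/μ = 1841·0.1091·0.09394/0.00332 = 5683.
Re > 4000 → turbulent. ε/D = 0.0019/0.09394 = 0.0202; Haaland: 1/√f = -1.8 log₁₀[0.00308 + 0.00121] = 4.26, so f = 0.05509.

f ≈ 0.05509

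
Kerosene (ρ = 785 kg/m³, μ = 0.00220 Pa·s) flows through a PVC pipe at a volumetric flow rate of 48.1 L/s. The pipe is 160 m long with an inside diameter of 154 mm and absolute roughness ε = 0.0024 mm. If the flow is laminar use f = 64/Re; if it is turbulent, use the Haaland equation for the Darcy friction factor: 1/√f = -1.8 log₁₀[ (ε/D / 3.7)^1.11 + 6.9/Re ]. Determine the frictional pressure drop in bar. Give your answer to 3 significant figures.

ΔP ≈ 0.453 bar

Q = 48.1 L/s = 48.1/1000 = 0.0481 m³/s.
Cross-sectional area A = πD²/4 = π(0.154)²/4 = 0.01863 m²; mean velocity V = Q/A = 0.0481/0.01863 = 2.582 m/s.
Reynolds number Re = ρVD/μ = 785 · 2.582 · 0.154 / 0.0022 = 1.419e+05.
Re > 4000 → turbulent. Relative roughness ε/D = 2.4e-06/0.154 = 1.56e-05. Haaland: 1/√f = -1.8 log₁₀[(1.56e-05/3.7)^1.11 + 6.9/1.419e+05] = -1.8 log₁₀[1.08e-06 + 4.86e-05] = 7.746, so f = 0.01666.
Darcy-Weisbach: ΔP = f(L/D)(ρV²/2) = 0.01666·(160/0.154)·(785·2.582²/2) = 0.01666·1039·2617 = 4.532e+04 Pa.
ΔP = 4.532e+04 Pa = 0.453 bar.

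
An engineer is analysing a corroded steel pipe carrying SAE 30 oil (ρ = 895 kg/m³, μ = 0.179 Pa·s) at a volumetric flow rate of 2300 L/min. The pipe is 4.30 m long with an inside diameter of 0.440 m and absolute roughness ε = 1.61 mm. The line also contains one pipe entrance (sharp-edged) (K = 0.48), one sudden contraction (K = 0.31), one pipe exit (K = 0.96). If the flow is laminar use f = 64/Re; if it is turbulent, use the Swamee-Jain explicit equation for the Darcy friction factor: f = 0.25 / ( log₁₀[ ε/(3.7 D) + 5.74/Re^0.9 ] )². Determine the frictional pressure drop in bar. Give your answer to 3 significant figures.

ΔP ≈ 8.18×10^-4 bar

Q = 2300 L/min = 2300/60000 = 0.03833 m³/s.
Cross-sectional area A = πD²/4 = π(0.44)²/4 = 0.1521 m²; mean velocity V = Q/A = 0.03833/0.1521 = 0.2521 m/s.
Reynolds number Re = ρVD/μ = 895 · 0.2521 · 0.44 / 0.179 = 554.6.
Re < 2300 → laminar flow, so f = 64/Re = 64/554.6 = 0.1154 (the turbulent correlation is not needed).
Total minor-loss coefficient ΣK = 1·0.48 + 1·0.31 + 1·0.96 = 1.75.
ΔP = [f·L/D + ΣK]·(ρV²/2) = [0.1154·4.3/0.44 + 1.75]·(895·0.2521²/2) = [1.128 + 1.75]·28.44 = 81.85 Pa.
ΔP = 81.85 Pa = 8.18×10^-4 bar.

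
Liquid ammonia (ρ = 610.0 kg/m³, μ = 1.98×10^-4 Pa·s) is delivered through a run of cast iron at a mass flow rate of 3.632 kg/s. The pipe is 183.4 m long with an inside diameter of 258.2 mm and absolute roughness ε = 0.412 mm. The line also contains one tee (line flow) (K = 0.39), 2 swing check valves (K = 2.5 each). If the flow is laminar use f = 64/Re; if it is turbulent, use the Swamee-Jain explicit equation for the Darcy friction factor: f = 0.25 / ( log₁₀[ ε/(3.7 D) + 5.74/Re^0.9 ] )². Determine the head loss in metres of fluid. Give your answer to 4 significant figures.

A = πD²/4 = π(0.2582)²/4 = 0.05236 m²; mean velocity V = ṁ/(ρA) = 3.632/(610 · 0.05236) = 0.1137 m/s.
Reynolds number Re = ρVD/μ = 610 · 0.1137 · 0.2582 / 0.000198 = 9.046e+04.
Re > 4000 → turbulent. Relative roughness ε/D = 0.000412/0.2582 = 0.0016. Swamee-Jain: f = 0.25/(log₁₀[0.0016/3.7 + 5.74/9.046e+04^0.9])² = 0.25/(log₁₀[0.000431 + 0.000199])² = 0.25/(-3.201)² = 0.0244.
Total minor-loss coefficient ΣK = 1·0.39 + 2·2.5 = 5.39.
ΔP = [f·L/D + ΣK]·(ρV²/2) = [0.0244·183.4/0.2582 + 5.39]·(610·0.1137²/2) = [17.33 + 5.39]·3.944 = 89.62 Pa.
Head loss h_f = ΔP/(ρg) = 89.62/(610·9.81) = 0.01498 m.

h_f ≈ 0.01498 m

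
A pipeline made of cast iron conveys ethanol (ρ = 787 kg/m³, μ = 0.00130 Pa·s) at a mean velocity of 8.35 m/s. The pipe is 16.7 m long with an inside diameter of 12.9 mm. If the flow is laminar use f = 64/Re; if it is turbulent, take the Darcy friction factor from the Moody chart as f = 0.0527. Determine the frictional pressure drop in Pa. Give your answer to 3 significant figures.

Reynolds number Re = ρVD/μ = 787 · 8.35 · 0.0129 / 0.0013 = 6.521e+04.
Re > 4000 → turbulent; use the Moody-chart value f = 0.0527.
Darcy-Weisbach: ΔP = f(L/D)(ρV²/2) = 0.0527·(16.7/0.0129)·(787·8.35²/2) = 0.0527·1295·2.744e+04 = 1.872e+06 Pa.

ΔP ≈ 1.87×10^6 Pa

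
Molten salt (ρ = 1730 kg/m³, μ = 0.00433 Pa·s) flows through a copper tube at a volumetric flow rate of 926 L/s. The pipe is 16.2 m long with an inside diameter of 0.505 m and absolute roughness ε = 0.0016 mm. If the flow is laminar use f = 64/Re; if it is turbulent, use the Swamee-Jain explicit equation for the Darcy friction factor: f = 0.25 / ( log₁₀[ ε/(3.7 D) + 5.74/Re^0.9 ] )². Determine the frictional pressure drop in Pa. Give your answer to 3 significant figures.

Q = 926 L/s = 926/1000 = 0.926 m³/s.
Cross-sectional area A = πD²/4 = π(0.505)²/4 = 0.2003 m²; mean velocity V = Q/A = 0.926/0.2003 = 4.623 m/s.
Reynolds number Re = ρVD/μ = 1730 · 4.623 · 0.505 / 0.00433 = 9.328e+05.
Re > 4000 → turbulent. Relative roughness ε/D = 1.6e-06/0.505 = 3.17e-06. Swamee-Jain: f = 0.25/(log₁₀[3.17e-06/3.7 + 5.74/9.328e+05^0.9])² = 0.25/(log₁₀[8.56e-07 + 2.43e-05])² = 0.25/(-4.599)² = 0.01182.
Darcy-Weisbach: ΔP = f(L/D)(ρV²/2) = 0.01182·(16.2/0.505)·(1730·4.623²/2) = 0.01182·32.08·1.849e+04 = 7011 Pa.

ΔP ≈ 7010 Pa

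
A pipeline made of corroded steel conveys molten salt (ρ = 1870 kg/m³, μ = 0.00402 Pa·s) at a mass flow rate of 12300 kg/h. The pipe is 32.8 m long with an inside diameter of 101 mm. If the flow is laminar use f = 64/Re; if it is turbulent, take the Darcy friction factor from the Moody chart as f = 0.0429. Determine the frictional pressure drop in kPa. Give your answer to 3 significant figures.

ṁ = 12300 kg/h = 12300/3600 = 3.417 kg/s.
A = πD²/4 = π(0.101)²/4 = 0.008012 m²; mean velocity V = ṁ/(ρA) = 3.417/(1870 · 0.008012) = 0.228 m/s.
Reynolds number Re = ρVD/μ = 1870 · 0.228 · 0.101 / 0.00402 = 1.071e+04.
Re > 4000 → turbulent; use the Moody-chart value f = 0.0429.
Darcy-Weisbach: ΔP = f(L/D)(ρV²/2) = 0.0429·(32.8/0.101)·(1870·0.228²/2) = 0.0429·324.8·48.63 = 677.5 Pa.
ΔP = 677.5 Pa = 0.677 kPa.

ΔP ≈ 0.677 kPa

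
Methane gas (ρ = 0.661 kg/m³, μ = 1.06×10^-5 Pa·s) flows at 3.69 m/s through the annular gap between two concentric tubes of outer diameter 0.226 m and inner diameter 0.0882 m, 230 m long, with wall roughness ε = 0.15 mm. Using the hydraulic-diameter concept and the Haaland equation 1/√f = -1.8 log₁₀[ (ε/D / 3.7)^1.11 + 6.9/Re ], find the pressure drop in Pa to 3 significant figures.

ΔP ≈ 192 Pa

Hydraulic diameter D_h = 4A/P = D_o - D_i = 0.226 - 0.0882 = 0.1378 m.
Re = ρVD_h/μ = 0.661·3.69·0.1378/1.06e-05 = 3.171e+04.
ε/D_h = 0.00015/0.1378 = 0.00109; Haaland gives 1/√f = -1.8 log₁₀[0.00012+0.000218] = 6.248, so f = 0.02561.
ΔP = f(L/D_h)(ρV²/2) = 0.02561·230/0.1378·4.5 = 192.4 Pa.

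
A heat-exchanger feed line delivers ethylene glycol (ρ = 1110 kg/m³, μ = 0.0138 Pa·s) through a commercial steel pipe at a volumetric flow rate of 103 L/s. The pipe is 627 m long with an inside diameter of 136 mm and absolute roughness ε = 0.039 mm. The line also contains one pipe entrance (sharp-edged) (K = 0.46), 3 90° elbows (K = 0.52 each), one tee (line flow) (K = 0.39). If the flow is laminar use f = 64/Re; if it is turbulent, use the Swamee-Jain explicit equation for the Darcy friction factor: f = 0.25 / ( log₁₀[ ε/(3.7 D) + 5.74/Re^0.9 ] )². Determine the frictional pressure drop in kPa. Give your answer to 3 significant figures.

Q = 103 L/s = 103/1000 = 0.103 m³/s.
Cross-sectional area A = πD²/4 = π(0.136)²/4 = 0.01453 m²; mean velocity V = Q/A = 0.103/0.01453 = 7.09 m/s.
Reynolds number Re = ρVD/μ = 1110 · 7.09 · 0.136 / 0.0138 = 7.756e+04.
Re > 4000 → turbulent. Relative roughness ε/D = 3.9e-05/0.136 = 0.000287. Swamee-Jain: f = 0.25/(log₁₀[0.000287/3.7 + 5.74/7.756e+04^0.9])² = 0.25/(log₁₀[7.75e-05 + 0.000228])² = 0.25/(-3.515)² = 0.02024.
Total minor-loss coefficient ΣK = 1·0.46 + 3·0.52 + 1·0.39 = 2.41.
ΔP = [f·L/D + ΣK]·(ρV²/2) = [0.02024·627/0.136 + 2.41]·(1110·7.09²/2) = [93.3 + 2.41]·2.79e+04 = 2.67e+06 Pa.
ΔP = 2.67e+06 Pa = 2670 kPa.

ΔP ≈ 2670 kPa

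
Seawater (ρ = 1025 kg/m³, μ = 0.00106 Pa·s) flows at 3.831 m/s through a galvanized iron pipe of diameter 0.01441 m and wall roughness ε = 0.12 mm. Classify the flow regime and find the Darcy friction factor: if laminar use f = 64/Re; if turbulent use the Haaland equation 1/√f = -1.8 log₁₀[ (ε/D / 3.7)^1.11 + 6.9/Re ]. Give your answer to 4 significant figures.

f ≈ 0.03688

Re = ρVD/μ = 1025·3.831·0.01441/0.00106 = 5.338e+04.
Re > 4000 → turbulent. ε/D = 0.00012/0.01441 = 0.00833; Haaland: 1/√f = -1.8 log₁₀[0.00115 + 0.000129] = 5.207, so f = 0.03688.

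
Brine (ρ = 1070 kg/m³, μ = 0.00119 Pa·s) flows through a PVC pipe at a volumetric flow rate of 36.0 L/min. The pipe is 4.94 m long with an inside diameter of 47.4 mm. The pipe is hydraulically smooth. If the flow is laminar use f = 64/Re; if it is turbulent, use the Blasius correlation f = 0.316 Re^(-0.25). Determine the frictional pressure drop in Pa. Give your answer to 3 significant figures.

ΔP ≈ 186 Pa

Q = 36.0 L/min = 36.0/60000 = 0.0006 m³/s.
Cross-sectional area A = πD²/4 = π(0.0474)²/4 = 0.001765 m²; mean velocity V = Q/A = 0.0006/0.001765 = 0.34 m/s.
Reynolds number Re = ρVD/μ = 1070 · 0.34 · 0.0474 / 0.00119 = 1.449e+04.
Re > 4000 → turbulent. Smooth-pipe (Blasius): f = 0.316 Re^(-0.25) = 0.316/(1.449e+04)^0.25 = 0.0288.
Darcy-Weisbach: ΔP = f(L/D)(ρV²/2) = 0.0288·(4.94/0.0474)·(1070·0.34²/2) = 0.0288·104.2·61.85 = 185.7 Pa.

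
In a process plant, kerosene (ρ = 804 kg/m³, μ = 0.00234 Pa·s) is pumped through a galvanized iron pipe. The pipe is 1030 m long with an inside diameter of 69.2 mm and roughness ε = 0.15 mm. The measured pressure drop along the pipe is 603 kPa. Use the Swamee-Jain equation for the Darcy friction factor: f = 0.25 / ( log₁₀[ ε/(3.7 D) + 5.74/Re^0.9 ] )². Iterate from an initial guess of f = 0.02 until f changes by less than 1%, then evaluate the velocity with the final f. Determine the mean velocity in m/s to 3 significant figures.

Rearranging Darcy-Weisbach: V = √(2·ΔP·D/(f·L·ρ)). With ε/D = 0.00015/0.0692 = 0.00217, iterate starting from f = 0.02:
  f = 0.02 → V = √(2·6.03e+05·0.0692/(0.02·1030·804)) = 2.245 m/s; Re = ρVD/μ = 5.337e+04; f → 0.02699
  f = 0.02699 → V = 1.932 m/s; Re = 4.594e+04; f → 0.02738
  f = 0.02738 → V = 1.918 m/s; Re = 4.561e+04; f → 0.0274
Converged (Δf/f < 1%). With the final f = 0.0274: V = √(2·6.03e+05·0.0692/(0.0274·1030·804)) = 1.918 m/s.

V ≈ 1.92 m/s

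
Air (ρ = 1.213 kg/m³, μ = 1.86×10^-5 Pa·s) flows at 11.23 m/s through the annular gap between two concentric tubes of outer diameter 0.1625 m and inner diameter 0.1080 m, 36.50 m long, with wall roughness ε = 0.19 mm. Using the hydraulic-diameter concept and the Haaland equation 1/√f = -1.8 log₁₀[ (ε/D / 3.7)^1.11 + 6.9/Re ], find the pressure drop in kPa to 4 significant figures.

ΔP ≈ 1.530 kPa

Hydraulic diameter D_h = 4A/P = D_o - D_i = 0.1625 - 0.108 = 0.0545 m.
Re = ρVD_h/μ = 1.213·11.23·0.0545/1.86e-05 = 3.991e+04.
ε/D_h = 0.00019/0.0545 = 0.00349; Haaland gives 1/√f = -1.8 log₁₀[0.000438+0.000173] = 5.785, so f = 0.02988.
ΔP = f(L/D_h)(ρV²/2) = 0.02988·36.5/0.0545·76.49 = 1530 Pa.
ΔP = 1.530 kPa.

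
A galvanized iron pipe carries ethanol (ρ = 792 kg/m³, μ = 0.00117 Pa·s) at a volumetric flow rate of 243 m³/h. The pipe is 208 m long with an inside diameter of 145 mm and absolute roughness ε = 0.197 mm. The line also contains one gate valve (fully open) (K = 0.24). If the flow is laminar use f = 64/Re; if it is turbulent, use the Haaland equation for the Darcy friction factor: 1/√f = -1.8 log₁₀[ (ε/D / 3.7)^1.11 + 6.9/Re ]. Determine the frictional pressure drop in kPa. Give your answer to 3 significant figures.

ΔP ≈ 208 kPa

Q = 243 m³/h = 243/3600 = 0.0675 m³/s.
Cross-sectional area A = πD²/4 = π(0.145)²/4 = 0.01651 m²; mean velocity V = Q/A = 0.0675/0.01651 = 4.088 m/s.
Reynolds number Re = ρVD/μ = 792 · 4.088 · 0.145 / 0.00117 = 4.012e+05.
Re > 4000 → turbulent. Relative roughness ε/D = 0.000197/0.145 = 0.00136. Haaland: 1/√f = -1.8 log₁₀[(0.00136/3.7)^1.11 + 6.9/4.012e+05] = -1.8 log₁₀[0.000154 + 1.72e-05] = 6.78, so f = 0.02175.
Total minor-loss coefficient ΣK = 1·0.24 = 0.24.
ΔP = [f·L/D + ΣK]·(ρV²/2) = [0.02175·208/0.145 + 0.24]·(792·4.088²/2) = [31.2 + 0.24]·6617 = 2.08e+05 Pa.
ΔP = 2.08e+05 Pa = 208 kPa.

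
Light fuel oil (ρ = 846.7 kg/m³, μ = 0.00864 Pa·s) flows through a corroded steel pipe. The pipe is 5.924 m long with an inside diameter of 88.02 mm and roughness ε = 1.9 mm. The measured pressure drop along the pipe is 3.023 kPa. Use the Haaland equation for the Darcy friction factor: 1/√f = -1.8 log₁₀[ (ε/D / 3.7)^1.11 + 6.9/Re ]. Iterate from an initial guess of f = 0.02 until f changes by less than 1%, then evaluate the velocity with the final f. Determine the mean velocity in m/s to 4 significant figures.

Rearranging Darcy-Weisbach: V = √(2·ΔP·D/(f·L·ρ)). With ε/D = 0.0019/0.08802 = 0.0216, iterate starting from f = 0.02:
  f = 0.02 → V = √(2·3023·0.08802/(0.02·5.924·846.7)) = 2.303 m/s; Re = ρVD/μ = 1.987e+04; f → 0.05199
  f = 0.05199 → V = 1.429 m/s; Re = 1.232e+04; f → 0.05305
  f = 0.05305 → V = 1.414 m/s; Re = 1.22e+04; f → 0.05308
Converged (Δf/f < 1%). With the final f = 0.05308: V = √(2·3023·0.08802/(0.05308·5.924·846.7)) = 1.414 m/s.

V ≈ 1.414 m/s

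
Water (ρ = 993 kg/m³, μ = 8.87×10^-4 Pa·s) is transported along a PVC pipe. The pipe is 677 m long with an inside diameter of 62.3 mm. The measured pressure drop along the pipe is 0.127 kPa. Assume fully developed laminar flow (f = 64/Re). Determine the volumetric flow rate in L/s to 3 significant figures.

Q ≈ 0.0782 L/s

For laminar flow, f = 64/Re with Re = ρVD/μ, so Darcy-Weisbach reduces to ΔP = 32μLV/D². Solving for V: V = ΔP·D²/(32μL) = 127·(0.0623)²/(32·0.000887·677) = 0.02565 m/s.
Check: Re = ρVD/μ = 993·0.02565·0.0623/0.000887 = 1789 < 2300, so the laminar assumption holds.
Q = V·A = 0.02565·(π/4·0.0623²) = 7.82e-05 m³/s = 0.0782 L/s.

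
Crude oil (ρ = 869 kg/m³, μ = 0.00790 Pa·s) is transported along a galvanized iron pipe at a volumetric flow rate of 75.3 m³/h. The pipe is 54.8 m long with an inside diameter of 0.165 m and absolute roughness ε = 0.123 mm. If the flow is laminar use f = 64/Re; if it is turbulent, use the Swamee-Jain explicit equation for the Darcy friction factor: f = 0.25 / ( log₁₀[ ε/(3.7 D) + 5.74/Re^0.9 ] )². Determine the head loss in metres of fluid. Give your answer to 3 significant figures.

h_f ≈ 0.458 m

Q = 75.3 m³/h = 75.3/3600 = 0.02092 m³/s.
Cross-sectional area A = πD²/4 = π(0.165)²/4 = 0.02138 m²; mean velocity V = Q/A = 0.02092/0.02138 = 0.9782 m/s.
Reynolds number Re = ρVD/μ = 869 · 0.9782 · 0.165 / 0.0079 = 1.775e+04.
Re > 4000 → turbulent. Relative roughness ε/D = 0.000123/0.165 = 0.000745. Swamee-Jain: f = 0.25/(log₁₀[0.000745/3.7 + 5.74/1.775e+04^0.9])² = 0.25/(log₁₀[0.000201 + 0.00086])² = 0.25/(-2.974)² = 0.02826.
Darcy-Weisbach: ΔP = f(L/D)(ρV²/2) = 0.02826·(54.8/0.165)·(869·0.9782²/2) = 0.02826·332.1·415.8 = 3903 Pa.
Head loss h_f = ΔP/(ρg) = 3903/(869·9.81) = 0.458 m.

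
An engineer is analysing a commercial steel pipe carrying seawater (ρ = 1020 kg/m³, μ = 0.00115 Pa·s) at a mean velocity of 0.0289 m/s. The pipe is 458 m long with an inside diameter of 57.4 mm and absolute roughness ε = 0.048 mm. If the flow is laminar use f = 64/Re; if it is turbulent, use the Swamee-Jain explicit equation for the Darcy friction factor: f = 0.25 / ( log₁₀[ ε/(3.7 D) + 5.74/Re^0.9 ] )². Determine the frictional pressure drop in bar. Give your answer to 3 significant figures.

ΔP ≈ 0.00148 bar

Reynolds number Re = ρVD/μ = 1020 · 0.0289 · 0.0574 / 0.00115 = 1471.
Re < 2300 → laminar flow, so f = 64/Re = 64/1471 = 0.0435 (the turbulent correlation is not needed).
Darcy-Weisbach: ΔP = f(L/D)(ρV²/2) = 0.0435·(458/0.0574)·(1020·0.0289²/2) = 0.0435·7979·0.426 = 147.8 Pa.
ΔP = 147.8 Pa = 0.00148 bar.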